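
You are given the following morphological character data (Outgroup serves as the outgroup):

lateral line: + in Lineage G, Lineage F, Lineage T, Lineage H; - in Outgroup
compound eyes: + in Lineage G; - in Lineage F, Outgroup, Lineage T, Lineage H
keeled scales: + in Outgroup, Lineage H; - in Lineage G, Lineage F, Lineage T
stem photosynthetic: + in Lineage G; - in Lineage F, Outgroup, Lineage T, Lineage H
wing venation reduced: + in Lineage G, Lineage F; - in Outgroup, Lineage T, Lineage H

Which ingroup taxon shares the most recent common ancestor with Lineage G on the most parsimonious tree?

Lineage F

Character polarity is set by the outgroup: the derived state is whichever differs from the outgroup's state, so for keeled scales the derived state is '-', and for the remaining characters it is '+'.
All ingroup taxa share the derived state '+' for lateral line; it defines the ingroup but does not resolve relationships within it.
compound eyes (derived state '+') is unique to Lineage G (autapomorphy; uninformative for grouping).
Only Lineage F, Lineage G, and Lineage T show the derived state '-' for keeled scales, supporting them as a clade.
stem photosynthetic: derived state '+' in Lineage G only — an autapomorphy, so it tells us nothing about relationships among taxa.
Only Lineage F and Lineage G show the derived state '+' for wing venation reduced, supporting them as a clade.
Most parsimonious ingroup topology: ((Lineage T,(Lineage F,Lineage G)),Lineage H).
Lineage G and Lineage F form a cherry on this tree, so they are sister taxa.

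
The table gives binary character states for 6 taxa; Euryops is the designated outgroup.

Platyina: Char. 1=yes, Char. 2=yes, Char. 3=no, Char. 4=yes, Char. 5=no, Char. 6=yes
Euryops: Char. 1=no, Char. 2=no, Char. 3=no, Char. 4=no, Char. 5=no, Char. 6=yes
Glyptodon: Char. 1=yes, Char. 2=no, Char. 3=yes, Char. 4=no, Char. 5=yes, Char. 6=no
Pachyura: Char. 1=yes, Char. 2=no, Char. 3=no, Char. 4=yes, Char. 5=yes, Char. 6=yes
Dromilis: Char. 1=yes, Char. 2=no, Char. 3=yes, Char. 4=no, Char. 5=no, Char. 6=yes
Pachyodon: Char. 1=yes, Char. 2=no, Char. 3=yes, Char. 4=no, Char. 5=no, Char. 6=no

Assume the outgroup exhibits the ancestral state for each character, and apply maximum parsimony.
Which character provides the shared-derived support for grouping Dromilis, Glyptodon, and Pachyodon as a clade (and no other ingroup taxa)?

Char. 3

Character polarity is set by the outgroup: the derived state is whichever differs from the outgroup's state, so for Char. 6 the derived state is 'no', and for the remaining characters it is 'yes'.
All ingroup taxa share the derived state 'yes' for Char. 1; it defines the ingroup but does not resolve relationships within it.
Char. 2: derived state 'yes' in Platyina only — an autapomorphy, so it tells us nothing about relationships among taxa.
Only Dromilis, Glyptodon, and Pachyodon show the derived state 'yes' for Char. 3, supporting them as a clade.
Only Pachyura and Platyina show the derived state 'yes' for Char. 4, supporting them as a clade.
Char. 5 groups Glyptodon and Pachyura, which is incompatible with the clades supported by the remaining characters; treating it as convergent (homoplasy) costs fewer steps than any alternative tree.
Only Glyptodon and Pachyodon show the derived state 'no' for Char. 6, supporting them as a clade.
Most parsimonious ingroup topology: (((Pachyodon,Glyptodon),Dromilis),(Platyina,Pachyura)).
The clade {Dromilis, Glyptodon, Pachyodon} is supported by Char. 3: its derived state 'yes' occurs in exactly those taxa and in no other taxon (including the outgroup).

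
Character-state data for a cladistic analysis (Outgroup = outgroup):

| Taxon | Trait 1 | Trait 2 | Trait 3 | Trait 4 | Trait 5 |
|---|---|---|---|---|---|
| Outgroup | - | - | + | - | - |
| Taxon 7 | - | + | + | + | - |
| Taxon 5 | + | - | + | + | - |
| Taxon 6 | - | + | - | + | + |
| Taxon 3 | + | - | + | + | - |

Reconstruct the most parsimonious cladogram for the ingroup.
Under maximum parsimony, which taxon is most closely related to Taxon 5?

Character polarity is set by the outgroup: the derived state is whichever differs from the outgroup's state, so for Trait 3 the derived state is '-', and for the remaining characters it is '+'.
Only Taxon 3 and Taxon 5 show the derived state '+' for Trait 1, supporting them as a clade.
Only Taxon 6 and Taxon 7 show the derived state '+' for Trait 2, supporting them as a clade.
Trait 3: derived state '-' in Taxon 6 only — an autapomorphy, so it tells us nothing about relationships among taxa.
Trait 4 (derived state '+') is shared by all ingroup taxa — unites the whole ingroup.
Trait 5 (derived state '+') is unique to Taxon 6 (autapomorphy; uninformative for grouping).
Most parsimonious ingroup topology: ((Taxon 6,Taxon 7),(Taxon 3,Taxon 5)).
Taxon 5 and Taxon 3 form a cherry on this tree, so they are sister taxa.

Taxon 3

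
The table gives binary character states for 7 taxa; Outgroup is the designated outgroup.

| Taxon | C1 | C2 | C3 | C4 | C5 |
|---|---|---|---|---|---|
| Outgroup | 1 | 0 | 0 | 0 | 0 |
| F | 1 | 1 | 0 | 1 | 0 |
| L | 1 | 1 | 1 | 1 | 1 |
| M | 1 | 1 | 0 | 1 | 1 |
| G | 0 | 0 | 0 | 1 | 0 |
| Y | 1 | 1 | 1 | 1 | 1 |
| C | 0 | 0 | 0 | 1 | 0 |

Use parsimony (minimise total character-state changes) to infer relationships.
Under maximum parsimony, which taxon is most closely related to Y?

Character polarity is set by the outgroup: the derived state is whichever differs from the outgroup's state, so for C1 the derived state is '0', and for the remaining characters it is '1'.
Only C and G show the derived state '0' for C1, supporting them as a clade.
C2: derived state '1' in F, L, M, and Y only — synapomorphy for {F, L, M, Y}.
Only L and Y show the derived state '1' for C3, supporting them as a clade.
All ingroup taxa share the derived state '1' for C4; it defines the ingroup but does not resolve relationships within it.
C5: derived state '1' in L, M, and Y only — synapomorphy for {L, M, Y}.
Most parsimonious ingroup topology: ((F,((L,Y),M)),(G,C)).
Y and L form a cherry on this tree, so they are sister taxa.

L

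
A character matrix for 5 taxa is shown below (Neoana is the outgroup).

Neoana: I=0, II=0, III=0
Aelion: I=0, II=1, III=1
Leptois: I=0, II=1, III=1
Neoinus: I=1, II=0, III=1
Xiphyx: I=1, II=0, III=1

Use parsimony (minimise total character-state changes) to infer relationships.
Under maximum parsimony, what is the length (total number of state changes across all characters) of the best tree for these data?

3

The outgroup has state '0' for every character, so '1' is the derived state throughout.
Only Neoinus and Xiphyx show the derived state '1' for I, supporting them as a clade.
Only Aelion and Leptois show the derived state '1' for II, supporting them as a clade.
All ingroup taxa share the derived state '1' for III; it defines the ingroup but does not resolve relationships within it.
Most parsimonious ingroup topology: ((Aelion,Leptois),(Neoinus,Xiphyx)).
Changes per character on this tree: I: 1; II: 1; III: 1.
Total = 3.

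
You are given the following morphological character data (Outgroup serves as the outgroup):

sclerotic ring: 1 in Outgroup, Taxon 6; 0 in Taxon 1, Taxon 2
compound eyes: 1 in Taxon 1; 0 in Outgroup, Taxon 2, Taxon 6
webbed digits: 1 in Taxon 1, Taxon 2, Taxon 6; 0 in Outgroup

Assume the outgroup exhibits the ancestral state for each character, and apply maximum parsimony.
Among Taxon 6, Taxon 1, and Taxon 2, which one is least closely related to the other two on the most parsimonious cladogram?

Character polarity is set by the outgroup: the derived state is whichever differs from the outgroup's state, so for sclerotic ring the derived state is '0', and for the remaining characters it is '1'.
sclerotic ring (derived state '0') is shared by Taxon 1 and Taxon 2 — a synapomorphy uniting that clade.
compound eyes (derived state '1') is unique to Taxon 1 (autapomorphy; uninformative for grouping).
All ingroup taxa share the derived state '1' for webbed digits; it defines the ingroup but does not resolve relationships within it.
Most parsimonious ingroup topology: ((Taxon 1,Taxon 2),Taxon 6).
Taxon 2 and Taxon 1 share a more recent common ancestor with each other than either does with Taxon 6, so Taxon 6 is the least closely related of the three.

Taxon 6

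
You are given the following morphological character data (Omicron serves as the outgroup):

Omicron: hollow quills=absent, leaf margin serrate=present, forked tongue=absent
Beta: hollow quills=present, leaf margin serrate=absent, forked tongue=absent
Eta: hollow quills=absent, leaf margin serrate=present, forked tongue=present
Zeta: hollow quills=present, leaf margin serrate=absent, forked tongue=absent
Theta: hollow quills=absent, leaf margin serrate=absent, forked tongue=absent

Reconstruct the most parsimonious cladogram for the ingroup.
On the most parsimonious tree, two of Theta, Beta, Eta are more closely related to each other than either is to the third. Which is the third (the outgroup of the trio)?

Eta

Character polarity is set by the outgroup: the derived state is whichever differs from the outgroup's state, so for leaf margin serrate the derived state is 'absent', and for the remaining characters it is 'present'.
hollow quills (derived state 'present') is shared by Beta and Zeta — a synapomorphy uniting that clade.
leaf margin serrate (derived state 'absent') is shared by Beta, Theta, and Zeta — a synapomorphy uniting that clade.
forked tongue (derived state 'present') is unique to Eta (autapomorphy; uninformative for grouping).
Most parsimonious ingroup topology: (((Beta,Zeta),Theta),Eta).
Beta and Theta share a more recent common ancestor with each other than either does with Eta, so Eta is the least closely related of the three.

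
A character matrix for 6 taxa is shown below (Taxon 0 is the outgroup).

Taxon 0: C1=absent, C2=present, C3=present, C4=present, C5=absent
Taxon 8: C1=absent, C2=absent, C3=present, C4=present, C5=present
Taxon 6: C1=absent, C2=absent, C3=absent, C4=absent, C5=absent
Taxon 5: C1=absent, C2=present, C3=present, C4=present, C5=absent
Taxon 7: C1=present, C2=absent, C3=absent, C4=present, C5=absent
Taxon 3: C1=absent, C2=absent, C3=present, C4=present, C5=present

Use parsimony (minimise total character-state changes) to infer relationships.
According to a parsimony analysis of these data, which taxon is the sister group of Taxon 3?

Taxon 8

Character polarity is set by the outgroup: the derived state is whichever differs from the outgroup's state, so for C2, C3, C4 the derived state is 'absent', and for the remaining characters it is 'present'.
C1 (derived state 'present') is unique to Taxon 7 (autapomorphy; uninformative for grouping).
Only Taxon 3, Taxon 6, Taxon 7, and Taxon 8 show the derived state 'absent' for C2, supporting them as a clade.
C3: derived state 'absent' in Taxon 6 and Taxon 7 only — synapomorphy for {Taxon 6, Taxon 7}.
C4 (derived state 'absent') is unique to Taxon 6 (autapomorphy; uninformative for grouping).
Only Taxon 3 and Taxon 8 show the derived state 'present' for C5, supporting them as a clade.
Most parsimonious ingroup topology: (((Taxon 8,Taxon 3),(Taxon 6,Taxon 7)),Taxon 5).
Taxon 3 and Taxon 8 form a cherry on this tree, so they are sister taxa.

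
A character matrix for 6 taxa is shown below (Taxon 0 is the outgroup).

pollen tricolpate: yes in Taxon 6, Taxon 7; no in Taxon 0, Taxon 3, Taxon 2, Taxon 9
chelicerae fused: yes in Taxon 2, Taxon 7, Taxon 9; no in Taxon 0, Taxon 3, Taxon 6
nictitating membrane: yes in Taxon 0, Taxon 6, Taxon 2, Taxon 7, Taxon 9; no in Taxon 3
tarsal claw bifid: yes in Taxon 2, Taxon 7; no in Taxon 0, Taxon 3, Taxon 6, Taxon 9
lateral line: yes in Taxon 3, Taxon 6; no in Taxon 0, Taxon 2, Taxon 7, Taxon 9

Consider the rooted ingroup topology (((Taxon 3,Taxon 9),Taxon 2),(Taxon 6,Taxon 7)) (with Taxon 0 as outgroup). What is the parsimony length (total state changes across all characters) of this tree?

Map each character onto (((Taxon 3,Taxon 9),Taxon 2),(Taxon 6,Taxon 7)) (rooted by Taxon 0) and count the minimum state changes it requires (Fitch parsimony):
pollen tricolpate: 1; chelicerae fused: 3; nictitating membrane: 1; tarsal claw bifid: 2; lateral line: 2.
Total tree length = 9.

9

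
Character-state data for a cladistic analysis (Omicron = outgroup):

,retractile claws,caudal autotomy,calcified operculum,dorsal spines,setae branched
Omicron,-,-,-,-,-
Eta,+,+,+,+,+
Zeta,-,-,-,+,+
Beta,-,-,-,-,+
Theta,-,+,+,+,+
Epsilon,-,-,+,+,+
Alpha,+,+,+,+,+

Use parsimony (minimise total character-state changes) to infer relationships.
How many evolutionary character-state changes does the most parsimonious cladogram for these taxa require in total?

5

The outgroup has state '-' for every character, so '+' is the derived state throughout.
retractile claws: derived state '+' in Alpha and Eta only — synapomorphy for {Alpha, Eta}.
caudal autotomy: derived state '+' in Alpha, Eta, and Theta only — synapomorphy for {Alpha, Eta, Theta}.
calcified operculum: derived state '+' in Alpha, Epsilon, Eta, and Theta only — synapomorphy for {Alpha, Epsilon, Eta, Theta}.
dorsal spines (derived state '+') is shared by Alpha, Epsilon, Eta, Theta, and Zeta — a synapomorphy uniting that clade.
setae branched (derived state '+') is shared by all ingroup taxa — unites the whole ingroup.
Most parsimonious ingroup topology: (((((Eta,Alpha),Theta),Epsilon),Zeta),Beta).
Changes per character on this tree: retractile claws: 1; caudal autotomy: 1; calcified operculum: 1; dorsal spines: 1; setae branched: 1.
Total = 5.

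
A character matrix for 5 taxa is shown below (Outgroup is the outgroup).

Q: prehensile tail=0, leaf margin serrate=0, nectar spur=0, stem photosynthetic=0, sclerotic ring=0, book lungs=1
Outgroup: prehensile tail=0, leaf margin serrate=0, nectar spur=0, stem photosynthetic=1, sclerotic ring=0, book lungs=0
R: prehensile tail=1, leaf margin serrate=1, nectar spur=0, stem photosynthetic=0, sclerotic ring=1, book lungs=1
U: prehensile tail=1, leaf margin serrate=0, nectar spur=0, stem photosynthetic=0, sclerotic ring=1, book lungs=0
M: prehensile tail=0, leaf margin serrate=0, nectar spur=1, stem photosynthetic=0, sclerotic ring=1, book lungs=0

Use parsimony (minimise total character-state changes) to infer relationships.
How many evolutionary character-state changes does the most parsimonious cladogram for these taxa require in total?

Character polarity is set by the outgroup: the derived state is whichever differs from the outgroup's state, so for stem photosynthetic the derived state is '0', and for the remaining characters it is '1'.
prehensile tail (derived state '1') is shared by R and U — a synapomorphy uniting that clade.
leaf margin serrate: derived state '1' in R only — an autapomorphy, so it tells us nothing about relationships among taxa.
nectar spur: derived state '1' in M only — an autapomorphy, so it tells us nothing about relationships among taxa.
stem photosynthetic (derived state '0') is shared by all ingroup taxa — unites the whole ingroup.
Only M, R, and U show the derived state '1' for sclerotic ring, supporting them as a clade.
book lungs groups Q and R, which is incompatible with the clades supported by the remaining characters; treating it as convergent (homoplasy) costs fewer steps than any alternative tree.
Most parsimonious ingroup topology: (((U,R),M),Q).
Changes per character on this tree: prehensile tail: 1; leaf margin serrate: 1; nectar spur: 1; stem photosynthetic: 1; sclerotic ring: 1; book lungs: 2.
Total = 7.

7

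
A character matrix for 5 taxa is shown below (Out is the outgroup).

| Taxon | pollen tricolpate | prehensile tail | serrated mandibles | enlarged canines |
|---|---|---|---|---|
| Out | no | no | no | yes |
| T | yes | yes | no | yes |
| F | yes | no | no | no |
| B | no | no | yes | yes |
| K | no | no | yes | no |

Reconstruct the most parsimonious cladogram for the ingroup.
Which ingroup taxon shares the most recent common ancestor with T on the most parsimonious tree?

Character polarity is set by the outgroup: the derived state is whichever differs from the outgroup's state, so for enlarged canines the derived state is 'no', and for the remaining characters it is 'yes'.
Only F and T show the derived state 'yes' for pollen tricolpate, supporting them as a clade.
prehensile tail: derived state 'yes' in T only — an autapomorphy, so it tells us nothing about relationships among taxa.
serrated mandibles: derived state 'yes' in B and K only — synapomorphy for {B, K}.
enlarged canines groups F and K, which is incompatible with the clades supported by the remaining characters; treating it as convergent (homoplasy) costs fewer steps than any alternative tree.
Most parsimonious ingroup topology: ((T,F),(B,K)).
T and F form a cherry on this tree, so they are sister taxa.

F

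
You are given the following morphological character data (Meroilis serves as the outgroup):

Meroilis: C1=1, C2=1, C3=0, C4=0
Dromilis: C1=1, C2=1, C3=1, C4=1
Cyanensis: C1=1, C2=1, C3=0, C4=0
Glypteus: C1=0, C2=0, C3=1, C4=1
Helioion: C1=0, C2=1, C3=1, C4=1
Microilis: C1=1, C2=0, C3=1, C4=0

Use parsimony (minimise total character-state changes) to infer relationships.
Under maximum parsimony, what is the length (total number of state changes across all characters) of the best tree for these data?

Character polarity is set by the outgroup: the derived state is whichever differs from the outgroup's state, so for C1, C2 the derived state is '0', and for the remaining characters it is '1'.
Only Glypteus and Helioion show the derived state '0' for C1, supporting them as a clade.
C2 groups Glypteus and Microilis, which is incompatible with the clades supported by the remaining characters; treating it as convergent (homoplasy) costs fewer steps than any alternative tree.
Only Dromilis, Glypteus, Helioion, and Microilis show the derived state '1' for C3, supporting them as a clade.
C4: derived state '1' in Dromilis, Glypteus, and Helioion only — synapomorphy for {Dromilis, Glypteus, Helioion}.
Most parsimonious ingroup topology: (((Dromilis,(Glypteus,Helioion)),Microilis),Cyanensis).
Changes per character on this tree: C1: 1; C2: 2; C3: 1; C4: 1.
Total = 5.

5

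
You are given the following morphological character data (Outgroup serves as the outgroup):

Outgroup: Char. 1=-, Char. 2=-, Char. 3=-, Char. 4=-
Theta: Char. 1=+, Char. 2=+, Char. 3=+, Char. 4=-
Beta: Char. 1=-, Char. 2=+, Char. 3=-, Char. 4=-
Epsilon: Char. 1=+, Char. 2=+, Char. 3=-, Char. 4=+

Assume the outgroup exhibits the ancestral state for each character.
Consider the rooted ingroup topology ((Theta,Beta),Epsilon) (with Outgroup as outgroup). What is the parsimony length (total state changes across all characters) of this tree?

Map each character onto ((Theta,Beta),Epsilon) (rooted by Outgroup) and count the minimum state changes it requires (Fitch parsimony):
Char. 1: 2; Char. 2: 1; Char. 3: 1; Char. 4: 1.
Total tree length = 5.

5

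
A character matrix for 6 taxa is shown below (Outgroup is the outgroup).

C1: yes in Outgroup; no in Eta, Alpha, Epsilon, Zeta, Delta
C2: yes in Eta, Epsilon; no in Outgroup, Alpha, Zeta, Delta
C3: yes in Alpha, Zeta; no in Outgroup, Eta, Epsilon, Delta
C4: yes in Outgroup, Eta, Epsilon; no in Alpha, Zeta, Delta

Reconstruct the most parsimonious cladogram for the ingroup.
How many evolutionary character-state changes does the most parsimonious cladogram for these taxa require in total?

4

Character polarity is set by the outgroup: the derived state is whichever differs from the outgroup's state, so for C1, C4 the derived state is 'no', and for the remaining characters it is 'yes'.
C1 (derived state 'no') is shared by all ingroup taxa — unites the whole ingroup.
C2: derived state 'yes' in Epsilon and Eta only — synapomorphy for {Epsilon, Eta}.
Only Alpha and Zeta show the derived state 'yes' for C3, supporting them as a clade.
Only Alpha, Delta, and Zeta show the derived state 'no' for C4, supporting them as a clade.
Most parsimonious ingroup topology: ((Eta,Epsilon),((Alpha,Zeta),Delta)).
Changes per character on this tree: C1: 1; C2: 1; C3: 1; C4: 1.
Total = 4.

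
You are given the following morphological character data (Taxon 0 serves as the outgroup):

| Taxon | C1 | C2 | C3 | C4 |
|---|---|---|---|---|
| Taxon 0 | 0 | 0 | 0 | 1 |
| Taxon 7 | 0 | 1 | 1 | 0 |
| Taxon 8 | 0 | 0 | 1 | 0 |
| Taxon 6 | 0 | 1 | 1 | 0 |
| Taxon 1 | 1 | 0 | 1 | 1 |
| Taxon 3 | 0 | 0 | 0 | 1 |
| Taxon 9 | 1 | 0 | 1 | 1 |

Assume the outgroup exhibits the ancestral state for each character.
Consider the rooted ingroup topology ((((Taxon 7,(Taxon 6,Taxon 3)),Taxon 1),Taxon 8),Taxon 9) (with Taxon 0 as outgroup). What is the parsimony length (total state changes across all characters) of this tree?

Map each character onto ((((Taxon 7,(Taxon 6,Taxon 3)),Taxon 1),Taxon 8),Taxon 9) (rooted by Taxon 0) and count the minimum state changes it requires (Fitch parsimony):
C1: 2; C2: 2; C3: 2; C4: 3.
Total tree length = 9.

9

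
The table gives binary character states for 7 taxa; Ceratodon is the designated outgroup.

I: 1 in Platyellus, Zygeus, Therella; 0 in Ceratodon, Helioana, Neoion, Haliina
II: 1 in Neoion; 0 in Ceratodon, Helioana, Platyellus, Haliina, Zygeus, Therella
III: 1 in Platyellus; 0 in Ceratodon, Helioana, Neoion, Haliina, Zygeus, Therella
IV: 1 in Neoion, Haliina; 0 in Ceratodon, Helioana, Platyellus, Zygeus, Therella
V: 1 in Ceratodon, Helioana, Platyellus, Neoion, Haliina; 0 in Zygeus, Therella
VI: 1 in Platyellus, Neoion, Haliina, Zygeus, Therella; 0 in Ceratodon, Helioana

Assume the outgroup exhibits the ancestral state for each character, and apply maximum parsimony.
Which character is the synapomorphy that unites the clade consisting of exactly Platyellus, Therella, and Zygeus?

Character polarity is set by the outgroup: the derived state is whichever differs from the outgroup's state, so for V the derived state is '0', and for the remaining characters it is '1'.
Only Platyellus, Therella, and Zygeus show the derived state '1' for I, supporting them as a clade.
II: derived state '1' in Neoion only — an autapomorphy, so it tells us nothing about relationships among taxa.
III: derived state '1' in Platyellus only — an autapomorphy, so it tells us nothing about relationships among taxa.
IV: derived state '1' in Haliina and Neoion only — synapomorphy for {Haliina, Neoion}.
Only Therella and Zygeus show the derived state '0' for V, supporting them as a clade.
VI: derived state '1' in Haliina, Neoion, Platyellus, Therella, and Zygeus only — synapomorphy for {Haliina, Neoion, Platyellus, Therella, Zygeus}.
Most parsimonious ingroup topology: (Helioana,((Platyellus,(Zygeus,Therella)),(Neoion,Haliina))).
The clade {Platyellus, Therella, Zygeus} is supported by I: its derived state '1' occurs in exactly those taxa and in no other taxon (including the outgroup).

I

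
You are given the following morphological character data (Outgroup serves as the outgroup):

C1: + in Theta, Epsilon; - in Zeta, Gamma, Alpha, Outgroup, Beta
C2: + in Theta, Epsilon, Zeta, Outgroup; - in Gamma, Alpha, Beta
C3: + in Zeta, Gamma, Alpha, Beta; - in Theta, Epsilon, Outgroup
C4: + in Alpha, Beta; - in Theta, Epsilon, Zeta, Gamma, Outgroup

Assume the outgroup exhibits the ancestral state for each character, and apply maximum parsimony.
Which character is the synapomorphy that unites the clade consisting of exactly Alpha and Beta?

Character polarity is set by the outgroup: the derived state is whichever differs from the outgroup's state, so for C2 the derived state is '-', and for the remaining characters it is '+'.
C1: derived state '+' in Epsilon and Theta only — synapomorphy for {Epsilon, Theta}.
Only Alpha, Beta, and Gamma show the derived state '-' for C2, supporting them as a clade.
C3 (derived state '+') is shared by Alpha, Beta, Gamma, and Zeta — a synapomorphy uniting that clade.
C4: derived state '+' in Alpha and Beta only — synapomorphy for {Alpha, Beta}.
Most parsimonious ingroup topology: ((Epsilon,Theta),((Gamma,(Beta,Alpha)),Zeta)).
The clade {Alpha, Beta} is supported by C4: its derived state '+' occurs in exactly those taxa and in no other taxon (including the outgroup).

C4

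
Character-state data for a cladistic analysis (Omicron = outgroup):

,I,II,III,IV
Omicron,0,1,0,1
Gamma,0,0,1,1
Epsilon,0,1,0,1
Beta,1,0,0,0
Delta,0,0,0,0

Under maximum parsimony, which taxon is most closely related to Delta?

Character polarity is set by the outgroup: the derived state is whichever differs from the outgroup's state, so for II, IV the derived state is '0', and for the remaining characters it is '1'.
I (derived state '1') is unique to Beta (autapomorphy; uninformative for grouping).
II (derived state '0') is shared by Beta, Delta, and Gamma — a synapomorphy uniting that clade.
III (derived state '1') is unique to Gamma (autapomorphy; uninformative for grouping).
IV: derived state '0' in Beta and Delta only — synapomorphy for {Beta, Delta}.
Most parsimonious ingroup topology: ((Gamma,(Beta,Delta)),Epsilon).
Delta and Beta form a cherry on this tree, so they are sister taxa.

Beta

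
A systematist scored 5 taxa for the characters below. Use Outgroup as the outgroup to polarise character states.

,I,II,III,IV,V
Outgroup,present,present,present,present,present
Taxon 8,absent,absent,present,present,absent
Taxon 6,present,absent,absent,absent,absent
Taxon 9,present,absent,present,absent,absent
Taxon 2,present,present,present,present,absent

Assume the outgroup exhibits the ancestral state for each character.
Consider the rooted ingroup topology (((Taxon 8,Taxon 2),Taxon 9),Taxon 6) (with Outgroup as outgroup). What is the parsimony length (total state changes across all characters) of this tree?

Map each character onto (((Taxon 8,Taxon 2),Taxon 9),Taxon 6) (rooted by Outgroup) and count the minimum state changes it requires (Fitch parsimony):
I: 1; II: 2; III: 1; IV: 2; V: 1.
Total tree length = 7.

7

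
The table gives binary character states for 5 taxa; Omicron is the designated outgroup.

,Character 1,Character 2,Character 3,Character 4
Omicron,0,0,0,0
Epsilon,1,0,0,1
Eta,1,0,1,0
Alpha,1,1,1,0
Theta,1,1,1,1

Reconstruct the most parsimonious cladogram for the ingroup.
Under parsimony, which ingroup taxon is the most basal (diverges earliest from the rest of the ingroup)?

Epsilon

The outgroup has state '0' for every character, so '1' is the derived state throughout.
All ingroup taxa share the derived state '1' for Character 1; it defines the ingroup but does not resolve relationships within it.
Character 2: derived state '1' in Alpha and Theta only — synapomorphy for {Alpha, Theta}.
Only Alpha, Eta, and Theta show the derived state '1' for Character 3, supporting them as a clade.
Character 4 (state '1') occurs in Epsilon and Theta but conflicts with the nesting implied by the other characters — most parsimoniously interpreted as homoplasy.
Most parsimonious ingroup topology: (Epsilon,(Eta,(Alpha,Theta))).
Epsilon is sister to the clade containing all other ingroup taxa, so it is the earliest-diverging (most basal) ingroup lineage.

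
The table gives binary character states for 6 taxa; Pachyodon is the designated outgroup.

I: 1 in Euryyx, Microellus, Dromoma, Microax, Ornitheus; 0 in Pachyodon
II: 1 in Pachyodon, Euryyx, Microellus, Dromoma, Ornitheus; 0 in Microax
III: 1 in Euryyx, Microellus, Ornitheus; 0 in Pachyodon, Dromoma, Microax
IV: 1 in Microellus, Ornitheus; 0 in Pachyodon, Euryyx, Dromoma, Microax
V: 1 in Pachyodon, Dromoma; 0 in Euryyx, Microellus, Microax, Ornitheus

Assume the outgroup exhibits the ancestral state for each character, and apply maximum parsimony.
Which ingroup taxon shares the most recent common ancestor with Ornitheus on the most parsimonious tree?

Microellus

Character polarity is set by the outgroup: the derived state is whichever differs from the outgroup's state, so for II, V the derived state is '0', and for the remaining characters it is '1'.
All ingroup taxa share the derived state '1' for I; it defines the ingroup but does not resolve relationships within it.
II (derived state '0') is unique to Microax (autapomorphy; uninformative for grouping).
Only Euryyx, Microellus, and Ornitheus show the derived state '1' for III, supporting them as a clade.
IV (derived state '1') is shared by Microellus and Ornitheus — a synapomorphy uniting that clade.
V: derived state '0' in Euryyx, Microax, Microellus, and Ornitheus only — synapomorphy for {Euryyx, Microax, Microellus, Ornitheus}.
Most parsimonious ingroup topology: (((Euryyx,(Microellus,Ornitheus)),Microax),Dromoma).
Ornitheus and Microellus form a cherry on this tree, so they are sister taxa.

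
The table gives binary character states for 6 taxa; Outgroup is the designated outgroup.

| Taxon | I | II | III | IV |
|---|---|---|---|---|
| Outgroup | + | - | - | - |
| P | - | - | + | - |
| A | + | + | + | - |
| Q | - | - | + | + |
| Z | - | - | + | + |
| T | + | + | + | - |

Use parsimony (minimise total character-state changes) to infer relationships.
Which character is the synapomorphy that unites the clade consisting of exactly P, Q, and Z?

Character polarity is set by the outgroup: the derived state is whichever differs from the outgroup's state, so for I the derived state is '-', and for the remaining characters it is '+'.
I: derived state '-' in P, Q, and Z only — synapomorphy for {P, Q, Z}.
II: derived state '+' in A and T only — synapomorphy for {A, T}.
III (derived state '+') is shared by all ingroup taxa — unites the whole ingroup.
IV: derived state '+' in Q and Z only — synapomorphy for {Q, Z}.
Most parsimonious ingroup topology: ((P,(Q,Z)),(A,T)).
The clade {P, Q, Z} is supported by I: its derived state '-' occurs in exactly those taxa and in no other taxon (including the outgroup).

I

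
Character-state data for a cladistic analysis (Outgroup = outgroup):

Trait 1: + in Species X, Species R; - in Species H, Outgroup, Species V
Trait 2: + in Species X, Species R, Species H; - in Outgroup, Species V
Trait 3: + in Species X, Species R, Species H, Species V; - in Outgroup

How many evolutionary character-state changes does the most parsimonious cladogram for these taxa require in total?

The outgroup has state '-' for every character, so '+' is the derived state throughout.
Only Species R and Species X show the derived state '+' for Trait 1, supporting them as a clade.
Trait 2: derived state '+' in Species H, Species R, and Species X only — synapomorphy for {Species H, Species R, Species X}.
All ingroup taxa share the derived state '+' for Trait 3; it defines the ingroup but does not resolve relationships within it.
Most parsimonious ingroup topology: (((Species R,Species X),Species H),Species V).
Changes per character on this tree: Trait 1: 1; Trait 2: 1; Trait 3: 1.
Total = 3.

3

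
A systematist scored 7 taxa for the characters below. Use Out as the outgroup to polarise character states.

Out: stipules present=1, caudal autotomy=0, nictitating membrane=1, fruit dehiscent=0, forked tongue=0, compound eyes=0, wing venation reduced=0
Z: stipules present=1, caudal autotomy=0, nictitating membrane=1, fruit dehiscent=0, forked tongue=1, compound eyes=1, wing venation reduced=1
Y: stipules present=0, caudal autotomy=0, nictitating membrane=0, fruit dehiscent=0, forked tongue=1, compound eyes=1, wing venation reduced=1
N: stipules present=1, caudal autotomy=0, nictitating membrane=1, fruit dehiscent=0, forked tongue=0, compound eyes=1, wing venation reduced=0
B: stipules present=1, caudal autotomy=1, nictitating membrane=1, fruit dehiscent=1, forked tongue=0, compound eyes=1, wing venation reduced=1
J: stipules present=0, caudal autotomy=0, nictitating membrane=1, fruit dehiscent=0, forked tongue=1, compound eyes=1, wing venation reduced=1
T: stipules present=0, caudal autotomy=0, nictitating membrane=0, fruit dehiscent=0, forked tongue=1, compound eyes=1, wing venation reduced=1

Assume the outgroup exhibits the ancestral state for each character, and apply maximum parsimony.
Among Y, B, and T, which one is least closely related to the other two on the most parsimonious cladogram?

B

Character polarity is set by the outgroup: the derived state is whichever differs from the outgroup's state, so for stipules present, nictitating membrane the derived state is '0', and for the remaining characters it is '1'.
Only J, T, and Y show the derived state '0' for stipules present, supporting them as a clade.
caudal autotomy: derived state '1' in B only — an autapomorphy, so it tells us nothing about relationships among taxa.
Only T and Y show the derived state '0' for nictitating membrane, supporting them as a clade.
fruit dehiscent: derived state '1' in B only — an autapomorphy, so it tells us nothing about relationships among taxa.
Only J, T, Y, and Z show the derived state '1' for forked tongue, supporting them as a clade.
compound eyes (derived state '1') is shared by all ingroup taxa — unites the whole ingroup.
Only B, J, T, Y, and Z show the derived state '1' for wing venation reduced, supporting them as a clade.
Most parsimonious ingroup topology: (((Z,((Y,T),J)),B),N).
Y and T share a more recent common ancestor with each other than either does with B, so B is the least closely related of the three.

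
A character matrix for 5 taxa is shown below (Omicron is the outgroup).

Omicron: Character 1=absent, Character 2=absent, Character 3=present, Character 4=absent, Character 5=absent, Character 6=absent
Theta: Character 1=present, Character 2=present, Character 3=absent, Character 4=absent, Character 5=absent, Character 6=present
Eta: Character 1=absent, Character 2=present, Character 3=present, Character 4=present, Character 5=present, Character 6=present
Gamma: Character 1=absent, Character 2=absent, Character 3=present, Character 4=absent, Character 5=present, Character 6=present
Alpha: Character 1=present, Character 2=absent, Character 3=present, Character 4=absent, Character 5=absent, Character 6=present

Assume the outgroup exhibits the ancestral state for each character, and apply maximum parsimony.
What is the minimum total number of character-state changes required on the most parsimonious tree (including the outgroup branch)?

Character polarity is set by the outgroup: the derived state is whichever differs from the outgroup's state, so for Character 3 the derived state is 'absent', and for the remaining characters it is 'present'.
Only Alpha and Theta show the derived state 'present' for Character 1, supporting them as a clade.
Character 2 groups Eta and Theta, which is incompatible with the clades supported by the remaining characters; treating it as convergent (homoplasy) costs fewer steps than any alternative tree.
Character 3: derived state 'absent' in Theta only — an autapomorphy, so it tells us nothing about relationships among taxa.
Character 4 (derived state 'present') is unique to Eta (autapomorphy; uninformative for grouping).
Only Eta and Gamma show the derived state 'present' for Character 5, supporting them as a clade.
Character 6 (derived state 'present') is shared by all ingroup taxa — unites the whole ingroup.
Most parsimonious ingroup topology: ((Theta,Alpha),(Eta,Gamma)).
Changes per character on this tree: Character 1: 1; Character 2: 2; Character 3: 1; Character 4: 1; Character 5: 1; Character 6: 1.
Total = 7.

7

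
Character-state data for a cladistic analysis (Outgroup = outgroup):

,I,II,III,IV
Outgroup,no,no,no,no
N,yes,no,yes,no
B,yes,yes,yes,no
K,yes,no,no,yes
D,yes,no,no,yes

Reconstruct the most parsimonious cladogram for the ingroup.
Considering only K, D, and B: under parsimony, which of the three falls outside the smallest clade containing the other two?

B

The outgroup has state 'no' for every character, so 'yes' is the derived state throughout.
I (derived state 'yes') is shared by all ingroup taxa — unites the whole ingroup.
II: derived state 'yes' in B only — an autapomorphy, so it tells us nothing about relationships among taxa.
III: derived state 'yes' in B and N only — synapomorphy for {B, N}.
IV (derived state 'yes') is shared by D and K — a synapomorphy uniting that clade.
Most parsimonious ingroup topology: ((N,B),(K,D)).
K and D share a more recent common ancestor with each other than either does with B, so B is the least closely related of the three.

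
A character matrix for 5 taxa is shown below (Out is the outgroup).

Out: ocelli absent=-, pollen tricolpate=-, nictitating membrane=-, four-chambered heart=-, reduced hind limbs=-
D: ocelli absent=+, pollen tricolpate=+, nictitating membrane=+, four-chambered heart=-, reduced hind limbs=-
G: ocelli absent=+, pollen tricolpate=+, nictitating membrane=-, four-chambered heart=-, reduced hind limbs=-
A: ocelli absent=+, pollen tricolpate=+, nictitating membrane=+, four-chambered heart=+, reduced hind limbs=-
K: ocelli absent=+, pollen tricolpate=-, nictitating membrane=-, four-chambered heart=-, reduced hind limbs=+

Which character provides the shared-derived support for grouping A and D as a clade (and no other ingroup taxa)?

The outgroup has state '-' for every character, so '+' is the derived state throughout.
ocelli absent (derived state '+') is shared by all ingroup taxa — unites the whole ingroup.
pollen tricolpate (derived state '+') is shared by A, D, and G — a synapomorphy uniting that clade.
Only A and D show the derived state '+' for nictitating membrane, supporting them as a clade.
four-chambered heart: derived state '+' in A only — an autapomorphy, so it tells us nothing about relationships among taxa.
reduced hind limbs (derived state '+') is unique to K (autapomorphy; uninformative for grouping).
Most parsimonious ingroup topology: (((D,A),G),K).
The clade {A, D} is supported by nictitating membrane: its derived state '+' occurs in exactly those taxa and in no other taxon (including the outgroup).

nictitating membrane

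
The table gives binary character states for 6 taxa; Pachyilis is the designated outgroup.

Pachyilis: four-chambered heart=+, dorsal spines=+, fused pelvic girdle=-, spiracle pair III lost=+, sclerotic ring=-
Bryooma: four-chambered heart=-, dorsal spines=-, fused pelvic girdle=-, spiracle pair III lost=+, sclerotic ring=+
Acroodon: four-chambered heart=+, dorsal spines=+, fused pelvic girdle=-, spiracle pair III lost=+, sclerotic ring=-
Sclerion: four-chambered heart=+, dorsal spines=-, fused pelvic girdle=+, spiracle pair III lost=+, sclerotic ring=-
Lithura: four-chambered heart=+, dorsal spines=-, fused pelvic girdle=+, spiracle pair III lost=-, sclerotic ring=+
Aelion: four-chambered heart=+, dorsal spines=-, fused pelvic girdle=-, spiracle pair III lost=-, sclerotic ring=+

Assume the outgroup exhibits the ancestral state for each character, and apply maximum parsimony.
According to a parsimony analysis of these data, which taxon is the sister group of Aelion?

Lithura

Character polarity is set by the outgroup: the derived state is whichever differs from the outgroup's state, so for four-chambered heart, dorsal spines, spiracle pair III lost the derived state is '-', and for the remaining characters it is '+'.
four-chambered heart (derived state '-') is unique to Bryooma (autapomorphy; uninformative for grouping).
dorsal spines (derived state '-') is shared by Aelion, Bryooma, Lithura, and Sclerion — a synapomorphy uniting that clade.
fused pelvic girdle groups Lithura and Sclerion, which is incompatible with the clades supported by the remaining characters; treating it as convergent (homoplasy) costs fewer steps than any alternative tree.
spiracle pair III lost: derived state '-' in Aelion and Lithura only — synapomorphy for {Aelion, Lithura}.
sclerotic ring: derived state '+' in Aelion, Bryooma, and Lithura only — synapomorphy for {Aelion, Bryooma, Lithura}.
Most parsimonious ingroup topology: (((Bryooma,(Lithura,Aelion)),Sclerion),Acroodon).
Aelion and Lithura form a cherry on this tree, so they are sister taxa.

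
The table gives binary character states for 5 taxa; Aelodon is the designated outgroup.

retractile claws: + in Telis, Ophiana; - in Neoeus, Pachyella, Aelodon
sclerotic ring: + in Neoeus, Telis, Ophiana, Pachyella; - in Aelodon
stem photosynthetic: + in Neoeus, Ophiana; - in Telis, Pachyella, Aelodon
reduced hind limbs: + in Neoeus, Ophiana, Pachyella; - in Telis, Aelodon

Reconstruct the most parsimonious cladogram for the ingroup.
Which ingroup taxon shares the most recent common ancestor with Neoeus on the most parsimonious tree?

Ophiana

The outgroup has state '-' for every character, so '+' is the derived state throughout.
retractile claws (state '+') occurs in Ophiana and Telis but conflicts with the nesting implied by the other characters — most parsimoniously interpreted as homoplasy.
All ingroup taxa share the derived state '+' for sclerotic ring; it defines the ingroup but does not resolve relationships within it.
stem photosynthetic (derived state '+') is shared by Neoeus and Ophiana — a synapomorphy uniting that clade.
Only Neoeus, Ophiana, and Pachyella show the derived state '+' for reduced hind limbs, supporting them as a clade.
Most parsimonious ingroup topology: (Telis,((Neoeus,Ophiana),Pachyella)).
Neoeus and Ophiana form a cherry on this tree, so they are sister taxa.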